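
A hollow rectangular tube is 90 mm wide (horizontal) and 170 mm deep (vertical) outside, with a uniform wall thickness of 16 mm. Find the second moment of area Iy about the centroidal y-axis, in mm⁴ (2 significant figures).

Decompose the section into non-overlapping parts with the origin at the bottom-left of its bounding rectangle.
Outer rectangle: 90 × 170, A = 15 300 mm², x = 45 mm, Ī = 10 327 500 mm⁴.
Inner void (subtracted): 58 × 138, A = 8 004 mm², x = 45 mm, Ī = 2 243 788 mm⁴.
By symmetry the centroid is at mid-width, x̄ = 45 mm.
All pieces are centred on the centroidal y-axis, so I = ΣĪ (holes subtracted) = 8 083 712 mm⁴.

Iy ≈ 8.1 × 10⁶ mm⁴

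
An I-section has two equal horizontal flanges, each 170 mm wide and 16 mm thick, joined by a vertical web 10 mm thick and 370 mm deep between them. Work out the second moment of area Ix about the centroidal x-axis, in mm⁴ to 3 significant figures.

Ix ≈ 2.45 × 10⁸ mm⁴

Split into non-overlapping primitives; take the origin at the lower-left of the bounding box.
Bottom flange: 170 × 16, A = 2 720 mm², y = 8 mm, Ī = 58 027 mm⁴.
Web: 10 × 370, A = 3 700 mm², y = 201 mm, Ī = 42 210 833 mm⁴.
Top flange: 170 × 16, A = 2 720 mm², y = 394 mm, Ī = 58 027 mm⁴.
By symmetry the centroid is at mid-height, ȳ = 201 mm.
Transfer each piece to the centroidal x-axis using Ī + A·d² with d = y − 201:
  bottom flange: d = -193 mm → contributes +101 375 307 mm⁴
  web: d = 0 mm → contributes +42 210 833 mm⁴
  top flange: d = 193 mm → contributes +101 375 307 mm⁴
Total I = 244 961 447 mm⁴.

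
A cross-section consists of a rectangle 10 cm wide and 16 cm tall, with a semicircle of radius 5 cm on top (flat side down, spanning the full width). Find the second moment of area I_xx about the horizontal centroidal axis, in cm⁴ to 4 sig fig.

I_xx ≈ 6712 cm⁴

Break the section into simple shapes (no overlaps), measuring from the bottom-left corner of the bounding box.
Rectangular body: 10 × 16, A = 160 cm², y = 8 cm, Ī = 3413.33 cm⁴.
Semicircular cap: semicircle r = 5, A = 39.2699 cm², y = 18.1221 cm, Ī = 68.5981 cm⁴.
Centroid: ȳ = ΣA·y / ΣA = 9.99474 cm.
Transfer each piece to the horizontal centroidal axis using Ī + A·d² with d = y − 9.99474:
  rectangular body: d = -1.99474 cm → contributes +4049.97 cm⁴
  semicircular cap: d = 8.12732 cm → contributes +2662.51 cm⁴
Total I = 6712.48 cm⁴.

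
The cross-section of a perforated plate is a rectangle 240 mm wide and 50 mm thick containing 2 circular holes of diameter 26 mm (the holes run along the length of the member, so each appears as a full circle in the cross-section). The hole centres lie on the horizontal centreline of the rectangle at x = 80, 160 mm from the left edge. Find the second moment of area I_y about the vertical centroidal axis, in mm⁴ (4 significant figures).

I_y ≈ 5.586 × 10⁷ mm⁴

Split into non-overlapping primitives; take the origin at the lower-left of the bounding box.
Plate: 240 × 50, A = 12 000 mm², x = 120 mm, Ī = 57 600 000 mm⁴.
Hole 1 (subtracted): ⌀26, A = 530.929 mm², x = 80 mm, Ī = 22431.8 mm⁴.
Hole 2 (subtracted): ⌀26, A = 530.929 mm², x = 160 mm, Ī = 22431.8 mm⁴.
By symmetry the centroid is at mid-width, x̄ = 120 mm.
Transfer each piece to the vertical centroidal axis using Ī + A·d² with d = x − 120:
  plate: d = 0 mm → contributes +57 600 000 mm⁴
  hole 1: d = -40 mm → contributes −871 918 mm⁴
  hole 2: d = 40 mm → contributes −871 918 mm⁴
Total I = 55 856 163 mm⁴.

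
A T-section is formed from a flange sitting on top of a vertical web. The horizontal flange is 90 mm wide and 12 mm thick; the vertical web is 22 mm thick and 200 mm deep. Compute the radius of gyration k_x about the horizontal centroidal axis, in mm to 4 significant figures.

Break the section into simple shapes (no overlaps), measuring from the bottom-left corner of the bounding box.
Flange: 90 × 12, A = 1 080 mm², y = 206 mm, Ī = 12 960 mm⁴.
Web: 22 × 200, A = 4 400 mm², y = 100 mm, Ī = 14 666 667 mm⁴.
Centroid: ȳ = ΣA·y / ΣA = 120.891 mm.
Transfer each piece to the horizontal centroidal axis using Ī + A·d² with d = y − 120.891:
  flange: d = 85.1095 mm → contributes +7 836 075 mm⁴
  web: d = -20.8905 mm → contributes +16 586 886 mm⁴
Total I = 24 422 961 mm⁴.
Radius of gyration: k = √(I/A) = √(24 422 961 / 5 480) = 66.7589 mm.

k_x ≈ 66.76 mm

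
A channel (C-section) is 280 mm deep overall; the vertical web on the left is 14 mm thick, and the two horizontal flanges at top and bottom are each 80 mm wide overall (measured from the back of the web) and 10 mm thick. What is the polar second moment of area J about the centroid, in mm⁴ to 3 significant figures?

Decompose the section into non-overlapping parts with the origin at the bottom-left of its bounding rectangle.
Web: 14 × 280, A = 3 920 mm², y = 140 mm, Ī = 25 610 667 mm⁴.
Top flange (beyond web): 66 × 10, A = 660 mm², y = 275 mm, Ī = 5 500 mm⁴.
Bottom flange (beyond web): 66 × 10, A = 660 mm², y = 5 mm, Ī = 5 500 mm⁴.
By symmetry the centroid is at mid-height, ȳ = 140 mm.
Transfer each piece to the centroidal x-axis using Ī + A·d² with d = y − 140:
  web: d = 0 mm → contributes +25 610 667 mm⁴
  top flange (beyond web): d = 135 mm → contributes +12 034 000 mm⁴
  bottom flange (beyond web): d = -135 mm → contributes +12 034 000 mm⁴
Total I = 49 678 667 mm⁴.
For the y-axis: x̄ = 17.076 mm.
Repeating about the centroidal y-axis gives I_y = 2 123 156 mm⁴.
Polar second moment: J = I_x + I_y = 51 801 823 mm⁴.

J ≈ 5.18 × 10⁷ mm⁴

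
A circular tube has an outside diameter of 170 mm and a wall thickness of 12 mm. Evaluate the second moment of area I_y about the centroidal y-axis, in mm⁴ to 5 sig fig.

Split into non-overlapping primitives; take the origin at the lower-left of the bounding box.
Outer circle: ⌀170, A = 22698.01 mm², x = 85 mm, Ī = 40 998 275 mm⁴.
Bore (subtracted): ⌀146, A = 16741.55 mm², x = 85 mm, Ī = 22 303 926 mm⁴.
By symmetry the centroid is at mid-width, x̄ = 85 mm.
All pieces are centred on the centroidal y-axis, so I = ΣĪ (holes subtracted) = 18 694 349 mm⁴.

I_y ≈ 1.8694 × 10⁷ mm⁴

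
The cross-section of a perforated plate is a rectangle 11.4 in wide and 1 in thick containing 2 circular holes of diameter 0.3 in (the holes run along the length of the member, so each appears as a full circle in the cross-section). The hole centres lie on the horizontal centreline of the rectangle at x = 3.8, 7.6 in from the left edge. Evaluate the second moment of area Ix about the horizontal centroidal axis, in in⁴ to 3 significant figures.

Ix ≈ 0.949 in⁴

Treat the section as a set of non-overlapping primitives; coordinates are from the bounding-box lower-left.
Plate: 11.4 × 1, A = 11.4 in², y = 0.5 in, Ī = 0.95 in⁴.
Hole 1 (subtracted): ⌀0.3, A = 0.070686 in², y = 0.5 in, Ī = 0.00039761 in⁴.
Hole 2 (subtracted): ⌀0.3, A = 0.070686 in², y = 0.5 in, Ī = 0.00039761 in⁴.
By symmetry the centroid is at mid-height, ȳ = 0.5 in.
All pieces are centred on the horizontal centroidal axis, so I = ΣĪ (holes subtracted) = 0.9492 in⁴.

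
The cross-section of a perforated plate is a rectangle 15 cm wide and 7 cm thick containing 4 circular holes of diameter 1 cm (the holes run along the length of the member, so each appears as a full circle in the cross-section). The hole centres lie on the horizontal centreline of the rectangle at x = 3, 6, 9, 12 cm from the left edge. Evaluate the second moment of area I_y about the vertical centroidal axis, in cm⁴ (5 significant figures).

I_y ≈ 1933.2 cm⁴

Decompose the section into non-overlapping parts with the origin at the bottom-left of its bounding rectangle.
Plate: 15 × 7, A = 105 cm², x = 7.5 cm, Ī = 1968.75 cm⁴.
Hole 1 (subtracted): ⌀1, A = 0.7853982 cm², x = 3 cm, Ī = 0.04908739 cm⁴.
Hole 2 (subtracted): ⌀1, A = 0.7853982 cm², x = 6 cm, Ī = 0.04908739 cm⁴.
Hole 3 (subtracted): ⌀1, A = 0.7853982 cm², x = 9 cm, Ī = 0.04908739 cm⁴.
Hole 4 (subtracted): ⌀1, A = 0.7853982 cm², x = 12 cm, Ī = 0.04908739 cm⁴.
By symmetry the centroid is at mid-width, x̄ = 7.5 cm.
Transfer each piece to the vertical centroidal axis using Ī + A·d² with d = x − 7.5:
  plate: d = 0 cm → contributes +1968.75 cm⁴
  hole 1: d = -4.5 cm → contributes −15.9534 cm⁴
  hole 2: d = -1.5 cm → contributes −1.816233 cm⁴
  hole 3: d = 1.5 cm → contributes −1.816233 cm⁴
  hole 4: d = 4.5 cm → contributes −15.9534 cm⁴
Total I = 1933.211 cm⁴.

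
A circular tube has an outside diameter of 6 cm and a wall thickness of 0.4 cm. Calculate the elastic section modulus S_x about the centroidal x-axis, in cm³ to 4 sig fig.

S_x ≈ 9.242 cm³

Split into non-overlapping primitives; take the origin at the lower-left of the bounding box.
Outer circle: ⌀6, A = 28.2743 cm², y = 3 cm, Ī = 63.6173 cm⁴.
Bore (subtracted): ⌀5.2, A = 21.2372 cm², y = 3 cm, Ī = 35.8908 cm⁴.
By symmetry the centroid is at mid-height, ȳ = 3 cm.
All pieces are centred on the centroidal x-axis, so I = ΣĪ (holes subtracted) = 27.7264 cm⁴.
Extreme fibre distance c = 3 cm; S = I/c = 9.24215 cm³.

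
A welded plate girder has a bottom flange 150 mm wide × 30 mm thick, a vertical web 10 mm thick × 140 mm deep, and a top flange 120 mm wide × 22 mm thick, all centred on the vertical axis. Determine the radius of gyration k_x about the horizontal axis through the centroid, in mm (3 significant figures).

Split into non-overlapping primitives; take the origin at the lower-left of the bounding box.
Bottom plate: 150 × 30, A = 4 500 mm², y = 15 mm, Ī = 337 500 mm⁴.
Web plate: 10 × 140, A = 1 400 mm², y = 100 mm, Ī = 2 286 667 mm⁴.
Top plate: 120 × 22, A = 2 640 mm², y = 181 mm, Ī = 106 480 mm⁴.
Centroid: ȳ = ΣA·y / ΣA = 80.251 mm.
Transfer each piece to the horizontal axis through the centroid using Ī + A·d² with d = y − 80.251:
  bottom plate: d = -65.251 mm → contributes +19 496 875 mm⁴
  web plate: d = 19.749 mm → contributes +2 832 722 mm⁴
  top plate: d = 100.75 mm → contributes +26 903 654 mm⁴
Total I = 49 233 250 mm⁴.
Radius of gyration: k = √(I/A) = √(49 233 250 / 8 540) = 75.928 mm.

k_x ≈ 75.9 mm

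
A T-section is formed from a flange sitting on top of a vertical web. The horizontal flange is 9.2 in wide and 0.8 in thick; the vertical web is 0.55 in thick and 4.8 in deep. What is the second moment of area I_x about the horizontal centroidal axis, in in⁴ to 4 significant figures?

Decompose the section into non-overlapping parts with the origin at the bottom-left of its bounding rectangle.
Flange: 9.2 × 0.8, A = 7.36 in², y = 5.2 in, Ī = 0.392533 in⁴.
Web: 0.55 × 4.8, A = 2.64 in², y = 2.4 in, Ī = 5.0688 in⁴.
Centroid: ȳ = ΣA·y / ΣA = 4.4608 in.
Transfer each piece to the horizontal centroidal axis using Ī + A·d² with d = y − 4.4608:
  flange: d = 0.7392 in → contributes +4.41416 in⁴
  web: d = -2.0608 in → contributes +16.2806 in⁴
Total I = 20.6948 in⁴.

I_x ≈ 20.69 in⁴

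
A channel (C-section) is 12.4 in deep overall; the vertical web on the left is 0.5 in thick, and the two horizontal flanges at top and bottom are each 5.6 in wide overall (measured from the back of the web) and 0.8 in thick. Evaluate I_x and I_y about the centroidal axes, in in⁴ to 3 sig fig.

Decompose the section into non-overlapping parts with the origin at the bottom-left of its bounding rectangle.
Web: 0.5 × 12.4, A = 6.2 in², y = 6.2 in, Ī = 79.443 in⁴.
Top flange (beyond web): 5.1 × 0.8, A = 4.08 in², y = 12 in, Ī = 0.2176 in⁴.
Bottom flange (beyond web): 5.1 × 0.8, A = 4.08 in², y = 0.4 in, Ī = 0.2176 in⁴.
By symmetry the centroid is at mid-height, ȳ = 6.2 in.
Transfer each piece to the centroidal x-axis using Ī + A·d² with d = y − 6.2:
  web: d = 0 in → contributes +79.443 in⁴
  top flange (beyond web): d = 5.8 in → contributes +137.47 in⁴
  bottom flange (beyond web): d = -5.8 in → contributes +137.47 in⁴
Total I = 354.38 in⁴.
For the y-axis: x̄ = 1.8411 in.
Repeating about the centroidal y-axis gives I_y = 45.437 in⁴.

I_x ≈ 354 in⁴, I_y ≈ 45.4 in⁴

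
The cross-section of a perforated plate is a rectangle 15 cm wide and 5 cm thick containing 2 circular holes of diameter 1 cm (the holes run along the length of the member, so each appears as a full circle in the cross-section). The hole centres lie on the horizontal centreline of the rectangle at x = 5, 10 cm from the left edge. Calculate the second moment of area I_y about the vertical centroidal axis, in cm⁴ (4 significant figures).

Break the section into simple shapes (no overlaps), measuring from the bottom-left corner of the bounding box.
Plate: 15 × 5, A = 75 cm², x = 7.5 cm, Ī = 1406.25 cm⁴.
Hole 1 (subtracted): ⌀1, A = 0.785398 cm², x = 5 cm, Ī = 0.0490874 cm⁴.
Hole 2 (subtracted): ⌀1, A = 0.785398 cm², x = 10 cm, Ī = 0.0490874 cm⁴.
By symmetry the centroid is at mid-width, x̄ = 7.5 cm.
Transfer each piece to the vertical centroidal axis using Ī + A·d² with d = x − 7.5:
  plate: d = 0 cm → contributes +1406.25 cm⁴
  hole 1: d = -2.5 cm → contributes −4.95783 cm⁴
  hole 2: d = 2.5 cm → contributes −4.95783 cm⁴
Total I = 1396.33 cm⁴.

I_y ≈ 1396 cm⁴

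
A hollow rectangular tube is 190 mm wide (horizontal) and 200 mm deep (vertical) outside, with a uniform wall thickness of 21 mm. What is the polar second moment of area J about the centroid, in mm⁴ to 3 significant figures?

J ≈ 1.50 × 10⁸ mm⁴

Treat the section as a set of non-overlapping primitives; coordinates are from the bounding-box lower-left.
Outer rectangle: 190 × 200, A = 38 000 mm², y = 100 mm, Ī = 126 666 667 mm⁴.
Inner void (subtracted): 148 × 158, A = 23 384 mm², y = 100 mm, Ī = 48 646 515 mm⁴.
By symmetry the centroid is at mid-height, ȳ = 100 mm.
All pieces are centred on the centroidal x-axis, so I = ΣĪ (holes subtracted) = 78 020 152 mm⁴.
Repeating about the centroidal y-axis gives I_y = 71 633 072 mm⁴.
Polar second moment: J = I_x + I_y = 149 653 224 mm⁴.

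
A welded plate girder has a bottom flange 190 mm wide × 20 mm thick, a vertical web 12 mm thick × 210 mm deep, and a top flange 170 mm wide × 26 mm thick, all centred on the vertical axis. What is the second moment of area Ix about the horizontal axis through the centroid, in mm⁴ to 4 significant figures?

Treat the section as a set of non-overlapping primitives; coordinates are from the bounding-box lower-left.
Bottom plate: 190 × 20, A = 3 800 mm², y = 10 mm, Ī = 126 667 mm⁴.
Web plate: 12 × 210, A = 2 520 mm², y = 125 mm, Ī = 9 261 000 mm⁴.
Top plate: 170 × 26, A = 4 420 mm², y = 243 mm, Ī = 248 993 mm⁴.
Centroid: ȳ = ΣA·y / ΣA = 132.873 mm.
Transfer each piece to the horizontal axis through the centroid using Ī + A·d² with d = y − 132.873:
  bottom plate: d = -122.873 mm → contributes +57 498 554 mm⁴
  web plate: d = -7.87337 mm → contributes +9 417 215 mm⁴
  top plate: d = 110.127 mm → contributes +53 854 199 mm⁴
Total I = 120 769 968 mm⁴.

Ix ≈ 1.208 × 10⁸ mm⁴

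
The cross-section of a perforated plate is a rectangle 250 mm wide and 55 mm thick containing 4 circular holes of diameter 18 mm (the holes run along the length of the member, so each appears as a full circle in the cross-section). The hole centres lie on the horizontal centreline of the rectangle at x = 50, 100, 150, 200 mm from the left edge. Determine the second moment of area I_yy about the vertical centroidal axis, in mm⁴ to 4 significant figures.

Split into non-overlapping primitives; take the origin at the lower-left of the bounding box.
Plate: 250 × 55, A = 13 750 mm², x = 125 mm, Ī = 71 614 583 mm⁴.
Hole 1 (subtracted): ⌀18, A = 254.469 mm², x = 50 mm, Ī = 5 153 mm⁴.
Hole 2 (subtracted): ⌀18, A = 254.469 mm², x = 100 mm, Ī = 5 153 mm⁴.
Hole 3 (subtracted): ⌀18, A = 254.469 mm², x = 150 mm, Ī = 5 153 mm⁴.
Hole 4 (subtracted): ⌀18, A = 254.469 mm², x = 200 mm, Ī = 5 153 mm⁴.
By symmetry the centroid is at mid-width, x̄ = 125 mm.
Transfer each piece to the vertical centroidal axis using Ī + A·d² with d = x − 125:
  plate: d = 0 mm → contributes +71 614 583 mm⁴
  hole 1: d = -75 mm → contributes −1 436 541 mm⁴
  hole 2: d = -25 mm → contributes −164 196 mm⁴
  hole 3: d = 25 mm → contributes −164 196 mm⁴
  hole 4: d = 75 mm → contributes −1 436 541 mm⁴
Total I = 68 413 109 mm⁴.

I_yy ≈ 6.841 × 10⁷ mm⁴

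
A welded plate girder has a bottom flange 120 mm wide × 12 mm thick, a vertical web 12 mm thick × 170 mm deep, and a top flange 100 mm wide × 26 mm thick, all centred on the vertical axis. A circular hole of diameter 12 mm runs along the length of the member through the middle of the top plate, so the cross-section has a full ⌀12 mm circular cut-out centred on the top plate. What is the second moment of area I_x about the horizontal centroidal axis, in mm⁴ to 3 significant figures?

I_x ≈ 3.88 × 10⁷ mm⁴

Treat the section as a set of non-overlapping primitives; coordinates are from the bounding-box lower-left.
Bottom plate: 120 × 12, A = 1 440 mm², y = 6 mm, Ī = 17 280 mm⁴.
Web plate: 12 × 170, A = 2 040 mm², y = 97 mm, Ī = 4 913 000 mm⁴.
Top plate: 100 × 26, A = 2 600 mm², y = 195 mm, Ī = 146 467 mm⁴.
Hole (subtracted): ⌀12, A = 113.1 mm², y = 195 mm, Ī = 1017.9 mm⁴.
Centroid: ȳ = ΣA·y / ΣA = 115.88 mm.
Transfer each piece to the horizontal centroidal axis using Ī + A·d² with d = y − 115.88:
  bottom plate: d = -109.88 mm → contributes +17 404 416 mm⁴
  web plate: d = -18.884 mm → contributes +5 640 442 mm⁴
  top plate: d = 79.116 mm → contributes +16 420 929 mm⁴
  hole: d = 79.116 mm → contributes −708 940 mm⁴
Total I = 38 756 847 mm⁴.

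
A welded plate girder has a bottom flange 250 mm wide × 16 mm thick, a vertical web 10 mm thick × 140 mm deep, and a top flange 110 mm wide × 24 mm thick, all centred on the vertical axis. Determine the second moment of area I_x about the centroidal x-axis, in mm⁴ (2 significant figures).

I_x ≈ 4.3 × 10⁷ mm⁴

Break the section into simple shapes (no overlaps), measuring from the bottom-left corner of the bounding box.
Bottom plate: 250 × 16, A = 4 000 mm², y = 8 mm, Ī = 85 333 mm⁴.
Web plate: 10 × 140, A = 1 400 mm², y = 86 mm, Ī = 2 286 667 mm⁴.
Top plate: 110 × 24, A = 2 640 mm², y = 168 mm, Ī = 126 720 mm⁴.
Centroid: ȳ = ΣA·y / ΣA = 74.12 mm.
Transfer each piece to the centroidal x-axis using Ī + A·d² with d = y − 74.12:
  bottom plate: d = -66.12 mm → contributes +17 572 435 mm⁴
  web plate: d = 11.88 mm → contributes +2 484 275 mm⁴
  top plate: d = 93.88 mm → contributes +23 394 536 mm⁴
Total I = 43 451 245 mm⁴.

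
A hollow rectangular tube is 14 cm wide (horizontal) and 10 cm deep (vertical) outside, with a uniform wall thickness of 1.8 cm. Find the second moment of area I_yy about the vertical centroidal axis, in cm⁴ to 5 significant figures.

I_yy ≈ 1686.7 cm⁴

Break the section into simple shapes (no overlaps), measuring from the bottom-left corner of the bounding box.
Outer rectangle: 14 × 10, A = 140 cm², x = 7 cm, Ī = 2286.667 cm⁴.
Inner void (subtracted): 10.4 × 6.4, A = 66.56 cm², x = 7 cm, Ī = 599.9275 cm⁴.
By symmetry the centroid is at mid-width, x̄ = 7 cm.
All pieces are centred on the vertical centroidal axis, so I = ΣĪ (holes subtracted) = 1686.739 cm⁴.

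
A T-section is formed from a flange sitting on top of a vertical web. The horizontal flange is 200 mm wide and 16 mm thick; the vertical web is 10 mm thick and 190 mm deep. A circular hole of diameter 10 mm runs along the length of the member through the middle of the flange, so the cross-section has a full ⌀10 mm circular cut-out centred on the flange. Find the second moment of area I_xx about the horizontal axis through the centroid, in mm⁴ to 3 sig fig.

Split into non-overlapping primitives; take the origin at the lower-left of the bounding box.
Flange: 200 × 16, A = 3 200 mm², y = 198 mm, Ī = 68 267 mm⁴.
Web: 10 × 190, A = 1 900 mm², y = 95 mm, Ī = 5 715 833 mm⁴.
Hole (subtracted): ⌀10, A = 78.54 mm², y = 198 mm, Ī = 490.87 mm⁴.
Centroid: ȳ = ΣA·y / ΣA = 159.03 mm.
Transfer each piece to the horizontal axis through the centroid using Ī + A·d² with d = y − 159.03:
  flange: d = 38.973 mm → contributes +4 928 662 mm⁴
  web: d = -64.027 mm → contributes +13 504 867 mm⁴
  hole: d = 38.973 mm → contributes −119 783 mm⁴
Total I = 18 313 746 mm⁴.

I_xx ≈ 1.83 × 10⁷ mm⁴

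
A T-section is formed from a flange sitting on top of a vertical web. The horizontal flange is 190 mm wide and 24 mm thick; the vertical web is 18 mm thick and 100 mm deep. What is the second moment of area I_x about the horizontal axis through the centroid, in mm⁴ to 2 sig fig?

Decompose the section into non-overlapping parts with the origin at the bottom-left of its bounding rectangle.
Flange: 190 × 24, A = 4 560 mm², y = 112 mm, Ī = 218 880 mm⁴.
Web: 18 × 100, A = 1 800 mm², y = 50 mm, Ī = 1 500 000 mm⁴.
Centroid: ȳ = ΣA·y / ΣA = 94.45 mm.
Transfer each piece to the horizontal axis through the centroid using Ī + A·d² with d = y − 94.45:
  flange: d = 17.55 mm → contributes +1 622 918 mm⁴
  web: d = -44.45 mm → contributes +5 056 897 mm⁴
Total I = 6 679 816 mm⁴.

I_x ≈ 6.7 × 10⁶ mm⁴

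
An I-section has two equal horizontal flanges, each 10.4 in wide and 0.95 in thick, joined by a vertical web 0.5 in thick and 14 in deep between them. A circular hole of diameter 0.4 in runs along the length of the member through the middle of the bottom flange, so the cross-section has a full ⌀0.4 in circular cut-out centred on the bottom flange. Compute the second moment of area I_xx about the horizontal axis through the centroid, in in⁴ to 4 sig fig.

I_xx ≈ 1213 in⁴

Split into non-overlapping primitives; take the origin at the lower-left of the bounding box.
Bottom flange: 10.4 × 0.95, A = 9.88 in², y = 0.475 in, Ī = 0.743058 in⁴.
Web: 0.5 × 14, A = 7 in², y = 7.95 in, Ī = 114.333 in⁴.
Top flange: 10.4 × 0.95, A = 9.88 in², y = 15.425 in, Ī = 0.743058 in⁴.
Hole (subtracted): ⌀0.4, A = 0.125664 in², y = 0.475 in, Ī = 0.00125664 in⁴.
Centroid: ȳ = ΣA·y / ΣA = 7.98527 in.
Transfer each piece to the horizontal axis through the centroid using Ī + A·d² with d = y − 7.98527:
  bottom flange: d = -7.51027 in → contributes +558.016 in⁴
  web: d = -0.0352679 in → contributes +114.342 in⁴
  top flange: d = 7.43973 in → contributes +547.597 in⁴
  hole: d = -7.51027 in → contributes −7.08921 in⁴
Total I = 1212.87 in⁴.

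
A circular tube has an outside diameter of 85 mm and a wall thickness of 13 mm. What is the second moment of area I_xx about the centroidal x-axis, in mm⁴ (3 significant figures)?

I_xx ≈ 1.97 × 10⁶ mm⁴

Treat the section as a set of non-overlapping primitives; coordinates are from the bounding-box lower-left.
Outer circle: ⌀85, A = 5674.5 mm², y = 42.5 mm, Ī = 2 562 392 mm⁴.
Bore (subtracted): ⌀59, A = 2 734 mm², y = 42.5 mm, Ī = 594 810 mm⁴.
By symmetry the centroid is at mid-height, ȳ = 42.5 mm.
All pieces are centred on the centroidal x-axis, so I = ΣĪ (holes subtracted) = 1 967 583 mm⁴.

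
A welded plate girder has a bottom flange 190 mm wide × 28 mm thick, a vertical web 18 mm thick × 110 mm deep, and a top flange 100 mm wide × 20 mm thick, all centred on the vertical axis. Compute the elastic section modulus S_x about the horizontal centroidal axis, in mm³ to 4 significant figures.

S_x ≈ 3.000 × 10⁵ mm³

Split into non-overlapping primitives; take the origin at the lower-left of the bounding box.
Bottom plate: 190 × 28, A = 5 320 mm², y = 14 mm, Ī = 347 573 mm⁴.
Web plate: 18 × 110, A = 1 980 mm², y = 83 mm, Ī = 1 996 500 mm⁴.
Top plate: 100 × 20, A = 2 000 mm², y = 148 mm, Ī = 66666.7 mm⁴.
Centroid: ȳ = ΣA·y / ΣA = 57.5075 mm.
Transfer each piece to the horizontal centroidal axis using Ī + A·d² with d = y − 57.5075:
  bottom plate: d = -43.5075 mm → contributes +10 417 827 mm⁴
  web plate: d = 25.4925 mm → contributes +3 283 235 mm⁴
  top plate: d = 90.4925 mm → contributes +16 444 442 mm⁴
Total I = 30 145 504 mm⁴.
Extreme fibre distance c = 100.492 mm; S = I/c = 299 978 mm³.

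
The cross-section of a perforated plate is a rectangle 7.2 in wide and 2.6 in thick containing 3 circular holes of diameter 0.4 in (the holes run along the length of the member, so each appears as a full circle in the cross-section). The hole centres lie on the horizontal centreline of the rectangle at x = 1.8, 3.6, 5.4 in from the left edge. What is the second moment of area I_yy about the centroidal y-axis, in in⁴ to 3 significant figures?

I_yy ≈ 80.1 in⁴

Decompose the section into non-overlapping parts with the origin at the bottom-left of its bounding rectangle.
Plate: 7.2 × 2.6, A = 18.72 in², x = 3.6 in, Ī = 80.87 in⁴.
Hole 1 (subtracted): ⌀0.4, A = 0.12566 in², x = 1.8 in, Ī = 0.0012566 in⁴.
Hole 2 (subtracted): ⌀0.4, A = 0.12566 in², x = 3.6 in, Ī = 0.0012566 in⁴.
Hole 3 (subtracted): ⌀0.4, A = 0.12566 in², x = 5.4 in, Ī = 0.0012566 in⁴.
By symmetry the centroid is at mid-width, x̄ = 3.6 in.
Transfer each piece to the centroidal y-axis using Ī + A·d² with d = x − 3.6:
  plate: d = 0 in → contributes +80.87 in⁴
  hole 1: d = -1.8 in → contributes −0.40841 in⁴
  hole 2: d = 0 in → contributes −0.0012566 in⁴
  hole 3: d = 1.8 in → contributes −0.40841 in⁴
Total I = 80.052 in⁴.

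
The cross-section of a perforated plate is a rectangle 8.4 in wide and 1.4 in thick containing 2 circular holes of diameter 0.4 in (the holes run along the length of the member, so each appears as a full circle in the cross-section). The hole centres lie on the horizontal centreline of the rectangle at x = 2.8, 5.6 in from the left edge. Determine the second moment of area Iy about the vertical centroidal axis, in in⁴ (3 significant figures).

Split into non-overlapping primitives; take the origin at the lower-left of the bounding box.
Plate: 8.4 × 1.4, A = 11.76 in², x = 4.2 in, Ī = 69.149 in⁴.
Hole 1 (subtracted): ⌀0.4, A = 0.12566 in², x = 2.8 in, Ī = 0.0012566 in⁴.
Hole 2 (subtracted): ⌀0.4, A = 0.12566 in², x = 5.6 in, Ī = 0.0012566 in⁴.
By symmetry the centroid is at mid-width, x̄ = 4.2 in.
Transfer each piece to the vertical centroidal axis using Ī + A·d² with d = x − 4.2:
  plate: d = 0 in → contributes +69.149 in⁴
  hole 1: d = -1.4 in → contributes −0.24756 in⁴
  hole 2: d = 1.4 in → contributes −0.24756 in⁴
Total I = 68.654 in⁴.

Iy ≈ 68.7 in⁴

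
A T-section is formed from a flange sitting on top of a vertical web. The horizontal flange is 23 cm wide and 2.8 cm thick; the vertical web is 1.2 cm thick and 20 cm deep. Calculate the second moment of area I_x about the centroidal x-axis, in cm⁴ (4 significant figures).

I_x ≈ 3114 cm⁴

Treat the section as a set of non-overlapping primitives; coordinates are from the bounding-box lower-left.
Flange: 23 × 2.8, A = 64.4 cm², y = 21.4 cm, Ī = 42.0747 cm⁴.
Web: 1.2 × 20, A = 24 cm², y = 10 cm, Ī = 800 cm⁴.
Centroid: ȳ = ΣA·y / ΣA = 18.305 cm.
Transfer each piece to the centroidal x-axis using Ī + A·d² with d = y − 18.305:
  flange: d = 3.09502 cm → contributes +658.973 cm⁴
  web: d = -8.30498 cm → contributes +2455.34 cm⁴
Total I = 3114.32 cm⁴.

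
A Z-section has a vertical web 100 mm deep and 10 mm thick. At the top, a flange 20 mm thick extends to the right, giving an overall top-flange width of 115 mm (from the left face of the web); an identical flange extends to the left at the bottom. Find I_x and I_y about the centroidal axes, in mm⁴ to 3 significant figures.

I_x ≈ 7.69 × 10⁶ mm⁴, I_y ≈ 1.78 × 10⁷ mm⁴

Decompose the section into non-overlapping parts with the origin at the bottom-left of its bounding rectangle.
Web: 10 × 100, A = 1 000 mm², y = 50 mm, Ī = 833 333 mm⁴.
Top flange (beyond web): 105 × 20, A = 2 100 mm², y = 90 mm, Ī = 70 000 mm⁴.
Bottom flange (beyond web): 105 × 20, A = 2 100 mm², y = 10 mm, Ī = 70 000 mm⁴.
Centroid: ȳ = ΣA·y / ΣA = 50 mm.
Transfer each piece to the centroidal x-axis using Ī + A·d² with d = y − 50:
  web: d = 0 mm → contributes +833 333 mm⁴
  top flange (beyond web): d = 40 mm → contributes +3 430 000 mm⁴
  bottom flange (beyond web): d = -40 mm → contributes +3 430 000 mm⁴
Total I = 7 693 333 mm⁴.
For the y-axis: x̄ = 110 mm.
Repeating about the centroidal y-axis gives I_y = 17 753 333 mm⁴.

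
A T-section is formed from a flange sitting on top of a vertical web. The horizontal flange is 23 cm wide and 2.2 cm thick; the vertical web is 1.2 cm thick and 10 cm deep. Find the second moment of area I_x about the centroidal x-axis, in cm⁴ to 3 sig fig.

Decompose the section into non-overlapping parts with the origin at the bottom-left of its bounding rectangle.
Flange: 23 × 2.2, A = 50.6 cm², y = 11.1 cm, Ī = 20.409 cm⁴.
Web: 1.2 × 10, A = 12 cm², y = 5 cm, Ī = 100 cm⁴.
Centroid: ȳ = ΣA·y / ΣA = 9.9307 cm.
Transfer each piece to the centroidal x-axis using Ī + A·d² with d = y − 9.9307:
  flange: d = 1.1693 cm → contributes +89.596 cm⁴
  web: d = -4.9307 cm → contributes +391.74 cm⁴
Total I = 481.33 cm⁴.

I_x ≈ 481 cm⁴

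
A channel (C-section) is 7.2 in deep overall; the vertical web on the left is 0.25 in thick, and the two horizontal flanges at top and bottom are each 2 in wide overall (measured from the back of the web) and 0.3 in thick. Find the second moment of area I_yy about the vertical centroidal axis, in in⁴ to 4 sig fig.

Break the section into simple shapes (no overlaps), measuring from the bottom-left corner of the bounding box.
Web: 0.25 × 7.2, A = 1.8 in², x = 0.125 in, Ī = 0.009375 in⁴.
Top flange (beyond web): 1.75 × 0.3, A = 0.525 in², x = 1.125 in, Ī = 0.133984 in⁴.
Bottom flange (beyond web): 1.75 × 0.3, A = 0.525 in², x = 1.125 in, Ī = 0.133984 in⁴.
Centroid: x̄ = ΣA·x / ΣA = 0.493421 in.
Transfer each piece to the vertical centroidal axis using Ī + A·d² with d = x − 0.493421:
  web: d = -0.368421 in → contributes +0.253696 in⁴
  top flange (beyond web): d = 0.631579 in → contributes +0.343403 in⁴
  bottom flange (beyond web): d = 0.631579 in → contributes +0.343403 in⁴
Total I = 0.940502 in⁴.

I_yy ≈ 0.9405 in⁴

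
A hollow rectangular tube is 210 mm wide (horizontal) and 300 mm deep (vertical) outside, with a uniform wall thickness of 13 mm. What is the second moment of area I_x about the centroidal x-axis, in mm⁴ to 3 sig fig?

Decompose the section into non-overlapping parts with the origin at the bottom-left of its bounding rectangle.
Outer rectangle: 210 × 300, A = 63 000 mm², y = 150 mm, Ī = 472 500 000 mm⁴.
Inner void (subtracted): 184 × 274, A = 50 416 mm², y = 150 mm, Ī = 315 419 301 mm⁴.
By symmetry the centroid is at mid-height, ȳ = 150 mm.
All pieces are centred on the centroidal x-axis, so I = ΣĪ (holes subtracted) = 157 080 699 mm⁴.

I_x ≈ 1.57 × 10⁸ mm⁴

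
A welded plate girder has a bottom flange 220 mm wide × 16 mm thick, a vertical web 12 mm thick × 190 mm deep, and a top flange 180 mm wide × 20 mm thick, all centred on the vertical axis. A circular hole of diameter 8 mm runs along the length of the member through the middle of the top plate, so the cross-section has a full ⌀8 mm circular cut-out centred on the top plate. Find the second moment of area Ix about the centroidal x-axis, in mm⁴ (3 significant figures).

Ix ≈ 8.35 × 10⁷ mm⁴

Decompose the section into non-overlapping parts with the origin at the bottom-left of its bounding rectangle.
Bottom plate: 220 × 16, A = 3 520 mm², y = 8 mm, Ī = 75 093 mm⁴.
Web plate: 12 × 190, A = 2 280 mm², y = 111 mm, Ī = 6 859 000 mm⁴.
Top plate: 180 × 20, A = 3 600 mm², y = 216 mm, Ī = 120 000 mm⁴.
Hole (subtracted): ⌀8, A = 50.265 mm², y = 216 mm, Ī = 201.06 mm⁴.
Centroid: ȳ = ΣA·y / ΣA = 112.09 mm.
Transfer each piece to the centroidal x-axis using Ī + A·d² with d = y − 112.09:
  bottom plate: d = -104.09 mm → contributes +38 211 057 mm⁴
  web plate: d = -1.0869 mm → contributes +6 861 693 mm⁴
  top plate: d = 103.91 mm → contributes +38 992 565 mm⁴
  hole: d = 103.91 mm → contributes −542 964 mm⁴
Total I = 83 522 350 mm⁴.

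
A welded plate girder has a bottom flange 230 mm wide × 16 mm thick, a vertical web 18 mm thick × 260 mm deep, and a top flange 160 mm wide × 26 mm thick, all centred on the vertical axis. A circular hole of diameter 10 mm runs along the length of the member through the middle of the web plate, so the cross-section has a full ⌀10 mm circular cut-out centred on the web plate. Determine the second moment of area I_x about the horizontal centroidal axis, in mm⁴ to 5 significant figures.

Decompose the section into non-overlapping parts with the origin at the bottom-left of its bounding rectangle.
Bottom plate: 230 × 16, A = 3 680 mm², y = 8 mm, Ī = 78506.67 mm⁴.
Web plate: 18 × 260, A = 4 680 mm², y = 146 mm, Ī = 26 364 000 mm⁴.
Top plate: 160 × 26, A = 4 160 mm², y = 289 mm, Ī = 234346.7 mm⁴.
Hole (subtracted): ⌀10, A = 78.53982 mm², y = 146 mm, Ī = 490.8739 mm⁴.
Centroid: ȳ = ΣA·y / ΣA = 152.996 mm.
Transfer each piece to the horizontal centroidal axis using Ī + A·d² with d = y − 152.996:
  bottom plate: d = -144.996 mm → contributes +77 446 199 mm⁴
  web plate: d = -6.995963 mm → contributes +26 593 056 mm⁴
  top plate: d = 136.004 mm → contributes +77 182 274 mm⁴
  hole: d = -6.995963 mm → contributes −4334.888 mm⁴
Total I = 181 217 194 mm⁴.

I_x ≈ 1.8122 × 10⁸ mm⁴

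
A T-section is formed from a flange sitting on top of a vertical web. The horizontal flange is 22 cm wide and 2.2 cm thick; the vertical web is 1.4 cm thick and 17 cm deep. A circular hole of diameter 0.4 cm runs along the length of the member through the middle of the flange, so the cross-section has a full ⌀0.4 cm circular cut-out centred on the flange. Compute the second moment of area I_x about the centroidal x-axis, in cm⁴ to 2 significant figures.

Treat the section as a set of non-overlapping primitives; coordinates are from the bounding-box lower-left.
Flange: 22 × 2.2, A = 48.4 cm², y = 18.1 cm, Ī = 19.52 cm⁴.
Web: 1.4 × 17, A = 23.8 cm², y = 8.5 cm, Ī = 573.2 cm⁴.
Hole (subtracted): ⌀0.4, A = 0.1257 cm², y = 18.1 cm, Ī = 0.001257 cm⁴.
Centroid: ȳ = ΣA·y / ΣA = 14.93 cm.
Transfer each piece to the centroidal x-axis using Ī + A·d² with d = y − 14.93:
  flange: d = 3.17 cm → contributes +505.9 cm⁴
  web: d = -6.43 cm → contributes +1 557 cm⁴
  hole: d = 3.17 cm → contributes −1.264 cm⁴
Total I = 2 062 cm⁴.

I_x ≈ 2100 cm⁴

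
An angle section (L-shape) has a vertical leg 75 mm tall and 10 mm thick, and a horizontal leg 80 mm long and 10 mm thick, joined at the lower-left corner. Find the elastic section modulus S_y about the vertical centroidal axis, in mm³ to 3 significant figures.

Treat the section as a set of non-overlapping primitives; coordinates are from the bounding-box lower-left.
Vertical leg: 10 × 75, A = 750 mm², x = 5 mm, Ī = 6 250 mm⁴.
Horizontal leg (remainder): 70 × 10, A = 700 mm², x = 45 mm, Ī = 285 833 mm⁴.
Centroid: x̄ = ΣA·x / ΣA = 24.31 mm.
Transfer each piece to the vertical centroidal axis using Ī + A·d² with d = x − 24.31:
  vertical leg: d = -19.31 mm → contributes +285 917 mm⁴
  horizontal leg (remainder): d = 20.69 mm → contributes +585 477 mm⁴
Total I = 871 394 mm⁴.
Extreme fibre distance c = 55.69 mm; S = I/c = 15 647 mm³.

S_y ≈ 1.56 × 10⁴ mm³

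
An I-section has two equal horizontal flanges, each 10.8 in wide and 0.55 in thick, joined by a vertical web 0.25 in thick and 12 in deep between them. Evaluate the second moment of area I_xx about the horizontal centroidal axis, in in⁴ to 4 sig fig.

I_xx ≈ 504.1 in⁴

Decompose the section into non-overlapping parts with the origin at the bottom-left of its bounding rectangle.
Bottom flange: 10.8 × 0.55, A = 5.94 in², y = 0.275 in, Ī = 0.149738 in⁴.
Web: 0.25 × 12, A = 3 in², y = 6.55 in, Ī = 36 in⁴.
Top flange: 10.8 × 0.55, A = 5.94 in², y = 12.825 in, Ī = 0.149738 in⁴.
By symmetry the centroid is at mid-height, ȳ = 6.55 in.
Transfer each piece to the horizontal centroidal axis using Ī + A·d² with d = y − 6.55:
  bottom flange: d = -6.275 in → contributes +234.041 in⁴
  web: d = 0 in → contributes +36 in⁴
  top flange: d = 6.275 in → contributes +234.041 in⁴
Total I = 504.082 in⁴.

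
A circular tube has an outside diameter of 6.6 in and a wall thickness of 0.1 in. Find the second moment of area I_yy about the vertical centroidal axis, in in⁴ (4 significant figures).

Break the section into simple shapes (no overlaps), measuring from the bottom-left corner of the bounding box.
Outer circle: ⌀6.6, A = 34.2119 in², x = 3.3 in, Ī = 93.142 in⁴.
Bore (subtracted): ⌀6.4, A = 32.1699 in², x = 3.3 in, Ī = 82.355 in⁴.
By symmetry the centroid is at mid-width, x̄ = 3.3 in.
All pieces are centred on the vertical centroidal axis, so I = ΣĪ (holes subtracted) = 10.7871 in⁴.

I_yy ≈ 10.79 in⁴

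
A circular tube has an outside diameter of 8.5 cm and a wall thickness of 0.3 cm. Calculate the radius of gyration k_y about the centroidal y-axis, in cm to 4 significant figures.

k_y ≈ 2.901 cm

Break the section into simple shapes (no overlaps), measuring from the bottom-left corner of the bounding box.
Outer circle: ⌀8.5, A = 56.745 cm², x = 4.25 cm, Ī = 256.239 cm⁴.
Bore (subtracted): ⌀7.9, A = 49.0167 cm², x = 4.25 cm, Ī = 191.196 cm⁴.
By symmetry the centroid is at mid-width, x̄ = 4.25 cm.
All pieces are centred on the centroidal y-axis, so I = ΣĪ (holes subtracted) = 65.0435 cm⁴.
Radius of gyration: k = √(I/A) = √(65.0435 / 7.72832) = 2.90108 cm.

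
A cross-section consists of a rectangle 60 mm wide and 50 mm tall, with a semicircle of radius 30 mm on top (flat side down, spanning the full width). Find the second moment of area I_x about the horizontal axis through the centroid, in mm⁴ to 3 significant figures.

Treat the section as a set of non-overlapping primitives; coordinates are from the bounding-box lower-left.
Rectangular body: 60 × 50, A = 3 000 mm², y = 25 mm, Ī = 625 000 mm⁴.
Semicircular cap: semicircle r = 30, A = 1413.7 mm², y = 62.732 mm, Ī = 88 903 mm⁴.
Centroid: ȳ = ΣA·y / ΣA = 37.086 mm.
Transfer each piece to the horizontal axis through the centroid using Ī + A·d² with d = y − 37.086:
  rectangular body: d = -12.086 mm → contributes +1 063 193 mm⁴
  semicircular cap: d = 25.647 mm → contributes +1 018 779 mm⁴
Total I = 2 081 972 mm⁴.

I_x ≈ 2.08 × 10⁶ mm⁴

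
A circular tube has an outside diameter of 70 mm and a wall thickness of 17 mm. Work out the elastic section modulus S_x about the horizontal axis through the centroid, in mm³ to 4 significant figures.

Split into non-overlapping primitives; take the origin at the lower-left of the bounding box.
Outer circle: ⌀70, A = 3848.45 mm², y = 35 mm, Ī = 1 178 588 mm⁴.
Bore (subtracted): ⌀36, A = 1017.88 mm², y = 35 mm, Ī = 82 448 mm⁴.
By symmetry the centroid is at mid-height, ȳ = 35 mm.
All pieces are centred on the horizontal axis through the centroid, so I = ΣĪ (holes subtracted) = 1 096 140 mm⁴.
Extreme fibre distance c = 35 mm; S = I/c = 31318.3 mm³.

S_x ≈ 3.132 × 10⁴ mm³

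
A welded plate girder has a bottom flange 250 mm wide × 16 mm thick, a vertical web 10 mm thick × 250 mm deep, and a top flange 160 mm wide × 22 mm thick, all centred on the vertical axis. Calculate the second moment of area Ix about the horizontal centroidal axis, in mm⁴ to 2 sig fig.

Decompose the section into non-overlapping parts with the origin at the bottom-left of its bounding rectangle.
Bottom plate: 250 × 16, A = 4 000 mm², y = 8 mm, Ī = 85 333 mm⁴.
Web plate: 10 × 250, A = 2 500 mm², y = 141 mm, Ī = 13 020 833 mm⁴.
Top plate: 160 × 22, A = 3 520 mm², y = 277 mm, Ī = 141 973 mm⁴.
Centroid: ȳ = ΣA·y / ΣA = 135.7 mm.
Transfer each piece to the horizontal centroidal axis using Ī + A·d² with d = y − 135.7:
  bottom plate: d = -127.7 mm → contributes +65 296 754 mm⁴
  web plate: d = 5.317 mm → contributes +13 091 519 mm⁴
  top plate: d = 141.3 mm → contributes +70 438 477 mm⁴
Total I = 148 826 751 mm⁴.

Ix ≈ 1.5 × 10⁸ mm⁴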